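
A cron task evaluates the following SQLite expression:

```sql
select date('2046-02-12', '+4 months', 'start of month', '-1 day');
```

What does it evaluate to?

Adding +4 months to 2046-02-12 gives 2046-06-12.
`start of month` rewinds 2046-06-12 to 2046-06-01.
Going back 1 day from 2046-06-01 reaches 2046-05-31 (last day of May, 31 days).

2046-05-31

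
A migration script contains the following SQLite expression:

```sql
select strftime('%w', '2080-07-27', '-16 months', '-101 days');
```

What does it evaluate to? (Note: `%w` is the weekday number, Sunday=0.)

5

First apply '-16 months', '-101 days': 2080-07-27 → 2078-12-16.
2078-12-16 is a Friday; with Sunday=0 that is 5.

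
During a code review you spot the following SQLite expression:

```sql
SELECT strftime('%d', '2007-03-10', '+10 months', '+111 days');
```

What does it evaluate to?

First apply '+10 months', '+111 days': 2007-03-10 → 2008-04-30.
`%d` extracts the 2-digit day of month: 30.

30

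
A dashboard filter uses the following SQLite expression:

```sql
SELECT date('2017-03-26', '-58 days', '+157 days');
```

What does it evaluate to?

Applying '-58 days' to 2017-03-26: counting 58 days back gives 2017-01-27.
Applying '+157 days' to 2017-01-27: counting 157 days forward gives 2017-07-03.

2017-07-03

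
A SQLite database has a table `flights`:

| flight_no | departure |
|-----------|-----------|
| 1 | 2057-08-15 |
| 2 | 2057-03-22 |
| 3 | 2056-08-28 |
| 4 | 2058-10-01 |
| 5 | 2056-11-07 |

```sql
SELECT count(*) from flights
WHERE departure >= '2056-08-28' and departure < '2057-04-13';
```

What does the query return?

3

Rows in [2056-08-28, 2057-04-13): 2057-03-22, 2056-08-28, 2056-11-07 → 3 rows.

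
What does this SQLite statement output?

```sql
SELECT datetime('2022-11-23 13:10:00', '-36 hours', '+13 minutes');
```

-36 hours from 2022-11-23 13:10:00 is 2022-11-22 01:10:00 (crosses midnight).
+13 minutes from 2022-11-22 01:10:00 is 2022-11-22 01:23:00.

2022-11-22 01:23:00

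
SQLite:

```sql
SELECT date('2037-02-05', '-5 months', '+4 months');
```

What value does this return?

Adding -5 months to 2037-02-05 gives 2036-09-05.
Adding +4 months to 2036-09-05 gives 2037-01-05.

2037-01-05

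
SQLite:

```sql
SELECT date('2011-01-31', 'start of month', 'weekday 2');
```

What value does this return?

`start of month` rewinds 2011-01-31 to 2011-01-01.
`weekday 2` advances to the next Tuesday; 2011-01-01 is a Saturday, so it moves forward to 2011-01-04.

2011-01-04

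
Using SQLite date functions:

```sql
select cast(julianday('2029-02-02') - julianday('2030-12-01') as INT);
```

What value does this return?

-667

26 days remain in February 2029 after the 2nd (28 − 2).
Full months from March 2029 through November 2030 contribute their day counts.
Then 1 day into December 2030.
Total: 26 + 31 + 30 + 31 + 30 + 31 + 31 + 30 + 31 + 30 + 31 + 31 + 28 + 31 + 30 + 31 + 30 + 31 + 31 + 30 + 31 + 30 + 1 = 667.
The subtraction is earlier − later, so the result is −667 → -667.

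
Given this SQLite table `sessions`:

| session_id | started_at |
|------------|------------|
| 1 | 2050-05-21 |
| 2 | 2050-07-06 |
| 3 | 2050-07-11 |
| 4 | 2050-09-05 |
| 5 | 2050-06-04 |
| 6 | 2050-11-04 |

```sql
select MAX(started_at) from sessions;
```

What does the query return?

2050-11-04

MAX over {2050-05-21, 2050-06-04, 2050-07-06, 2050-07-11, 2050-09-05, 2050-11-04}.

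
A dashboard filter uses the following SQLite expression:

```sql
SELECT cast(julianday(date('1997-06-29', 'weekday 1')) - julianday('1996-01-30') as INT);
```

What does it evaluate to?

`weekday 1` advances to the next Monday; 1997-06-29 is a Sunday, so it moves forward to 1997-06-30.
1 day remains in January 1996 after the 30th (31 − 30).
Full months from February 1996 through May 1997 contribute their day counts.
Then 30 days into June 1997.
Total: 1 + 29 + 31 + 30 + 31 + 30 + 31 + 31 + 30 + 31 + 30 + 31 + 31 + 28 + 31 + 30 + 31 + 30 = 517.

517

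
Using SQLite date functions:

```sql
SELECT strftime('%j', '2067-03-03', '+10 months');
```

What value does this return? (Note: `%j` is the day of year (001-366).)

First apply '+10 months': 2067-03-03 → 2068-01-03.
Day-of-year for 2068-01-03: days since 2068-01-01 inclusive = 3, zero-padded to 003.

003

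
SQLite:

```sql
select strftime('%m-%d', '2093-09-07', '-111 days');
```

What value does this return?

05-19

First apply '-111 days': 2093-09-07 → 2093-05-19.
`%m-%d` extracts the month-day: 05-19.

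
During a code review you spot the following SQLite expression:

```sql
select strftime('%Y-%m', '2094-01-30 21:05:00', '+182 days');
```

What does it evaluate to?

2094-07

First apply '+182 days': 2094-01-30 21:05:00 → 2094-07-31 21:05:00.
`%Y-%m` extracts the year-month: 2094-07.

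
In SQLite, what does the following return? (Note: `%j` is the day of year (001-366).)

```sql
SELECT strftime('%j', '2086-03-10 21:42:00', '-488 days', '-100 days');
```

First apply '-488 days', '-100 days': 2086-03-10 21:42:00 → 2084-07-30 21:42:00.
Day-of-year for 2084-07-30: days since 2084-01-01 inclusive = 212, zero-padded to 212.

212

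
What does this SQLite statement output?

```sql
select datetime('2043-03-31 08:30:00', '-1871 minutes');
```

1871 minutes = 31h 11m; -1871 minutes from 2043-03-31 08:30:00 is 2043-03-30 01:19:00 (crosses midnight).

2043-03-30 01:19:00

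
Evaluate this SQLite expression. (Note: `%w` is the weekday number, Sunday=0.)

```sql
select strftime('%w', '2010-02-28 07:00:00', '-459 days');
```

First apply '-459 days': 2010-02-28 07:00:00 → 2008-11-26 07:00:00.
2008-11-26 is a Wednesday; with Sunday=0 that is 3.

3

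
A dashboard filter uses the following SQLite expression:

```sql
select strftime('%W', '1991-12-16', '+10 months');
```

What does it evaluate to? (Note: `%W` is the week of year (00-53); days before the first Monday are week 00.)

First apply '+10 months': 1991-12-16 → 1992-10-16.
1992-10-16 is a Friday. SQLite's %W counts Mondays since the year started; the result is 41.

41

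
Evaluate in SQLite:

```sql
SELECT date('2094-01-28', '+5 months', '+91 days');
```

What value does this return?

Adding +5 months to 2094-01-28 gives 2094-06-28.
Applying '+91 days' to 2094-06-28: counting 91 days forward gives 2094-09-27.

2094-09-27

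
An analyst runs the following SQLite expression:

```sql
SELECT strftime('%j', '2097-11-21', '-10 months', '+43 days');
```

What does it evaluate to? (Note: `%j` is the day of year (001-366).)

First apply '-10 months', '+43 days': 2097-11-21 → 2097-03-05.
Day-of-year for 2097-03-05: days since 2097-01-01 inclusive = 64, zero-padded to 064.

064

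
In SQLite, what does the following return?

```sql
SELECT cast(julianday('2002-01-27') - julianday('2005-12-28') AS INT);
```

-1431

4 days remain in January 2002 after the 27th (31 − 27).
Full months from February 2002 through November 2005 contribute their day counts.
Then 28 days into December 2005.
Total: 4 + 28 + 31 + 30 + 31 + 30 + 31 + 31 + 30 + 31 + 30 + 31 + 31 + 28 + 31 + 30 + 31 + 30 + 31 + 31 + 30 + 31 + 30 + 31 + 31 + 29 + 31 + 30 + 31 + 30 + 31 + 31 + 30 + 31 + 30 + 31 + 31 + 28 + 31 + 30 + 31 + 30 + 31 + 31 + 30 + 31 + 30 + 28 = 1431.
The subtraction is earlier − later, so the result is −1431 → -1431.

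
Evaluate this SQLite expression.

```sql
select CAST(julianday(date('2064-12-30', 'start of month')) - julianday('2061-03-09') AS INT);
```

`start of month` rewinds 2064-12-30 to 2064-12-01.
22 days remain in March 2061 after the 9th (31 − 9).
Full months from April 2061 through November 2064 contribute their day counts.
Then 1 day into December 2064.
Total: 22 + 30 + 31 + 30 + 31 + 31 + 30 + 31 + 30 + 31 + 31 + 28 + 31 + 30 + 31 + 30 + 31 + 31 + 30 + 31 + 30 + 31 + 31 + 28 + 31 + 30 + 31 + 30 + 31 + 31 + 30 + 31 + 30 + 31 + 31 + 29 + 31 + 30 + 31 + 30 + 31 + 31 + 30 + 31 + 30 + 1 = 1363.

1363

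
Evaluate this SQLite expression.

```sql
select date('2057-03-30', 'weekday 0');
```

2057-04-01

`weekday 0` advances to the next Sunday; 2057-03-30 is a Friday, so it moves forward to 2057-04-01.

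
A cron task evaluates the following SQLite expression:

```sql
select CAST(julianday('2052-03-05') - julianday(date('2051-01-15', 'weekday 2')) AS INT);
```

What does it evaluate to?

413

`weekday 2` advances to the next Tuesday; 2051-01-15 is a Sunday, so it moves forward to 2051-01-17.
14 days remain in January 2051 after the 17th (31 − 17).
Full months from February 2051 through February 2052 contribute their day counts.
Then 5 days into March 2052.
Total: 14 + 28 + 31 + 30 + 31 + 30 + 31 + 31 + 30 + 31 + 30 + 31 + 31 + 29 + 5 = 413.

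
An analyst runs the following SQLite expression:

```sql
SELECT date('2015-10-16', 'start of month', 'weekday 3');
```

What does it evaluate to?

`start of month` rewinds 2015-10-16 to 2015-10-01.
`weekday 3` advances to the next Wednesday; 2015-10-01 is a Thursday, so it moves forward to 2015-10-07.

2015-10-07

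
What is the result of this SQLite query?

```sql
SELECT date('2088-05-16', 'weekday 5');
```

2088-05-21

`weekday 5` advances to the next Friday; 2088-05-16 is a Sunday, so it moves forward to 2088-05-21.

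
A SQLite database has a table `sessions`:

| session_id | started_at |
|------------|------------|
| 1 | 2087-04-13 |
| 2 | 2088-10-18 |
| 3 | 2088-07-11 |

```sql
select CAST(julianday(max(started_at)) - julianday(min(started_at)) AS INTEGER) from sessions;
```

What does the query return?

MIN = 2087-04-13, MAX = 2088-10-18.
17 days remain in April 2087 after the 13th (30 − 13).
Full months from May 2087 through September 2088 contribute their day counts.
Then 18 days into October 2088.
Total: 17 + 31 + 30 + 31 + 31 + 30 + 31 + 30 + 31 + 31 + 29 + 31 + 30 + 31 + 30 + 31 + 31 + 30 + 18 = 554.

554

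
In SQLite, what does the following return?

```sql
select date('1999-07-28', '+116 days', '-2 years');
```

1997-11-21

Applying '+116 days' to 1999-07-28: counting 116 days forward gives 1999-11-21.
Adding -2 years to 1999-11-21 gives 1997-11-21.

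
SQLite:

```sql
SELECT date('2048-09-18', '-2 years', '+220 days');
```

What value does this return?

2047-04-26

Adding -2 years to 2048-09-18 gives 2046-09-18.
Applying '+220 days' to 2046-09-18: counting 220 days forward gives 2047-04-26.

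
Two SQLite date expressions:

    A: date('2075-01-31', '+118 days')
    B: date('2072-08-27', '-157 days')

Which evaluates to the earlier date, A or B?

B

A = 2075-05-29.
B = 2072-03-23.
B is earlier.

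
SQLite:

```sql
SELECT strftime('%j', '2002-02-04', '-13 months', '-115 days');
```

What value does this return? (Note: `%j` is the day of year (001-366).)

255

First apply '-13 months', '-115 days': 2002-02-04 → 2000-09-11.
Day-of-year for 2000-09-11: days since 2000-01-01 inclusive = 255, zero-padded to 255.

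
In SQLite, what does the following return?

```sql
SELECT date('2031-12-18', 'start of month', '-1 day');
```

2031-11-30

`start of month` rewinds 2031-12-18 to 2031-12-01.
Going back 1 day from 2031-12-01 reaches 2031-11-30 (last day of November, 30 days).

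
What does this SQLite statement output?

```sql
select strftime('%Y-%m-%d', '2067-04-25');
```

`%Y-%m-%d` extracts the ISO date: 2067-04-25.

2067-04-25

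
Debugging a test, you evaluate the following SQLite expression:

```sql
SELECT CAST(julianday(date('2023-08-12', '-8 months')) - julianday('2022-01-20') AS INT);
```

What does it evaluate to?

326

Adding -8 months to 2023-08-12 gives 2022-12-12.
11 days remain in January 2022 after the 20th (31 − 20).
Full months from February 2022 through November 2022 contribute their day counts.
Then 12 days into December 2022.
Total: 11 + 28 + 31 + 30 + 31 + 30 + 31 + 31 + 30 + 31 + 30 + 12 = 326.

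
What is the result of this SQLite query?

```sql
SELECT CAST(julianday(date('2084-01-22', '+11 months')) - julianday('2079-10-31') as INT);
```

1879

Adding +11 months to 2084-01-22 gives 2084-12-22.
0 days remain in October 2079 after the 31st (31 − 31).
Full months from November 2079 through November 2084 contribute their day counts.
Then 22 days into December 2084.
Total: 0 + 30 + 31 + 31 + 29 + 31 + 30 + 31 + 30 + 31 + 31 + 30 + 31 + 30 + 31 + 31 + 28 + 31 + 30 + 31 + 30 + 31 + 31 + 30 + 31 + 30 + 31 + 31 + 28 + 31 + 30 + 31 + 30 + 31 + 31 + 30 + 31 + 30 + 31 + 31 + 28 + 31 + 30 + 31 + 30 + 31 + 31 + 30 + 31 + 30 + 31 + 31 + 29 + 31 + 30 + 31 + 30 + 31 + 31 + 30 + 31 + 30 + 22 = 1879.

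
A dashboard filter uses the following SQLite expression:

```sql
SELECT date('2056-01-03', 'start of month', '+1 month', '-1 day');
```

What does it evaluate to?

`start of month` rewinds 2056-01-03 to 2056-01-01.
Adding +1 month to 2056-01-01 gives 2056-02-01.
Going back 1 day from 2056-02-01 reaches 2056-01-31 (last day of January, 31 days).

2056-01-31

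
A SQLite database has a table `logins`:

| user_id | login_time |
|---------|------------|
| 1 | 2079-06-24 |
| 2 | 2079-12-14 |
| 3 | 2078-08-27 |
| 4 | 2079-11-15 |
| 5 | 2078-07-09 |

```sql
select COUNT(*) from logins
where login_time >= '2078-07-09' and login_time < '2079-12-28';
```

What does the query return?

Rows in [2078-07-09, 2079-12-28): 2079-06-24, 2079-12-14, 2078-08-27, 2079-11-15, 2078-07-09 → 5 rows.

5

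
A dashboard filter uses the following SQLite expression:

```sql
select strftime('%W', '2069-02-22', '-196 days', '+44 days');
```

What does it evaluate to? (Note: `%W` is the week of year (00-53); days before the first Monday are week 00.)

First apply '-196 days', '+44 days': 2069-02-22 → 2068-09-23.
2068-09-23 is a Sunday. SQLite's %W counts Mondays since the year started; the result is 38.

38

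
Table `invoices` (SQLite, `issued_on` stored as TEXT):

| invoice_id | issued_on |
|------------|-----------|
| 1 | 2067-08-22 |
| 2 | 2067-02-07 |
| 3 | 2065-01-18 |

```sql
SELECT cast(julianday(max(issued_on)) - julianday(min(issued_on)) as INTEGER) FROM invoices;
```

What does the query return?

MIN = 2065-01-18, MAX = 2067-08-22.
13 days remain in January 2065 after the 18th (31 − 18).
Full months from February 2065 through July 2067 contribute their day counts.
Then 22 days into August 2067.
Total: 13 + 28 + 31 + 30 + 31 + 30 + 31 + 31 + 30 + 31 + 30 + 31 + 31 + 28 + 31 + 30 + 31 + 30 + 31 + 31 + 30 + 31 + 30 + 31 + 31 + 28 + 31 + 30 + 31 + 30 + 31 + 22 = 946.

946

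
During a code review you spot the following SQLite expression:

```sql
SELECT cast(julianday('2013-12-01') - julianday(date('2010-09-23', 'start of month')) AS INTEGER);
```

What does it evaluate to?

`start of month` rewinds 2010-09-23 to 2010-09-01.
29 days remain in September 2010 after the 1st (30 − 1).
Full months from October 2010 through November 2013 contribute their day counts.
Then 1 day into December 2013.
Total: 29 + 31 + 30 + 31 + 31 + 28 + 31 + 30 + 31 + 30 + 31 + 31 + 30 + 31 + 30 + 31 + 31 + 29 + 31 + 30 + 31 + 30 + 31 + 31 + 30 + 31 + 30 + 31 + 31 + 28 + 31 + 30 + 31 + 30 + 31 + 31 + 30 + 31 + 30 + 1 = 1187.

1187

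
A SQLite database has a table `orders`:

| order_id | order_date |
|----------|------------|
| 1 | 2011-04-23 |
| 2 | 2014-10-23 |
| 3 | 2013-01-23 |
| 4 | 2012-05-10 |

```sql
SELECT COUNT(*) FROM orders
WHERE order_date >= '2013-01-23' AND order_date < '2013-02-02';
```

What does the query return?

1

Rows in [2013-01-23, 2013-02-02): 2013-01-23 → 1 row.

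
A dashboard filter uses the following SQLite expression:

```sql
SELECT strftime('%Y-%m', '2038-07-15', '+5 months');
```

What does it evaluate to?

First apply '+5 months': 2038-07-15 → 2038-12-15.
`%Y-%m` extracts the year-month: 2038-12.

2038-12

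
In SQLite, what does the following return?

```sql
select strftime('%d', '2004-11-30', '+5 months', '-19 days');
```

11

First apply '+5 months', '-19 days': 2004-11-30 → 2005-04-11.
`%d` extracts the 2-digit day of month: 11.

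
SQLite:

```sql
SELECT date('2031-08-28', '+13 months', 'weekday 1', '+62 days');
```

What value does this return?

2032-12-05

Adding +13 months to 2031-08-28 gives 2032-09-28.
`weekday 1` advances to the next Monday; 2032-09-28 is a Tuesday, so it moves forward to 2032-10-04.
Applying '+62 days' to 2032-10-04: counting 62 days forward gives 2032-12-05.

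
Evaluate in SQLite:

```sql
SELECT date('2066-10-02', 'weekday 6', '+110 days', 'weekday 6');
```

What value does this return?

`weekday 6` advances to the next Saturday; 2066-10-02 is already a Saturday, so it stays at 2066-10-02.
Applying '+110 days' to 2066-10-02: counting 110 days forward gives 2067-01-20.
`weekday 6` advances to the next Saturday; 2067-01-20 is a Thursday, so it moves forward to 2067-01-22.

2067-01-22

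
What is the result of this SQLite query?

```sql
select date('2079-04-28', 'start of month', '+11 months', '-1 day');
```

`start of month` rewinds 2079-04-28 to 2079-04-01.
Adding +11 months to 2079-04-01 gives 2080-03-01.
Going back 1 day from 2080-03-01 reaches 2080-02-29 (last day of February, 29 days).

2080-02-29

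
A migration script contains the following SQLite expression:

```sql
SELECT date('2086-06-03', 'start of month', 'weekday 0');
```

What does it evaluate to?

`start of month` rewinds 2086-06-03 to 2086-06-01.
`weekday 0` advances to the next Sunday; 2086-06-01 is a Saturday, so it moves forward to 2086-06-02.

2086-06-02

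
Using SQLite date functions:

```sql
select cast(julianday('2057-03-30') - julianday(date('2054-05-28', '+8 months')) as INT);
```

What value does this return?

Adding +8 months to 2054-05-28 gives 2055-01-28.
3 days remain in January 2055 after the 28th (31 − 28).
Full months from February 2055 through February 2057 contribute their day counts.
Then 30 days into March 2057.
Total: 3 + 28 + 31 + 30 + 31 + 30 + 31 + 31 + 30 + 31 + 30 + 31 + 31 + 29 + 31 + 30 + 31 + 30 + 31 + 31 + 30 + 31 + 30 + 31 + 31 + 28 + 30 = 792.

792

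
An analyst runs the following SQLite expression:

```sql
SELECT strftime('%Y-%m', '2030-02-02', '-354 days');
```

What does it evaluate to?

First apply '-354 days': 2030-02-02 → 2029-02-13.
`%Y-%m` extracts the year-month: 2029-02.

2029-02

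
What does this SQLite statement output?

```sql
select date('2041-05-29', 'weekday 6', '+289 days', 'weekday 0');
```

`weekday 6` advances to the next Saturday; 2041-05-29 is a Wednesday, so it moves forward to 2041-06-01.
Applying '+289 days' to 2041-06-01: counting 289 days forward gives 2042-03-17.
`weekday 0` advances to the next Sunday; 2042-03-17 is a Monday, so it moves forward to 2042-03-23.

2042-03-23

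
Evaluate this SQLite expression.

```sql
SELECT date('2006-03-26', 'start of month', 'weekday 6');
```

2006-03-04

`start of month` rewinds 2006-03-26 to 2006-03-01.
`weekday 6` advances to the next Saturday; 2006-03-01 is a Wednesday, so it moves forward to 2006-03-04.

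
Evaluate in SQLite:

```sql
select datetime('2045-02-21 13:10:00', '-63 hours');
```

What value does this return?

-63 hours from 2045-02-21 13:10:00 is 2045-02-18 22:10:00 (crosses midnight).

2045-02-18 22:10:00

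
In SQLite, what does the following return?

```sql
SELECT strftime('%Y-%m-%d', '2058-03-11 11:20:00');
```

`%Y-%m-%d` extracts the ISO date: 2058-03-11.

2058-03-11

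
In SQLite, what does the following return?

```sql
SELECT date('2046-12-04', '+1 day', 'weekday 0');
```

2046-12-09

Advancing 1 more day within December lands on 2046-12-05.
`weekday 0` advances to the next Sunday; 2046-12-05 is a Wednesday, so it moves forward to 2046-12-09.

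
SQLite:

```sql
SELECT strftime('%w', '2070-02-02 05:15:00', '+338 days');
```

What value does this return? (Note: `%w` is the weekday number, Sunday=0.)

First apply '+338 days': 2070-02-02 05:15:00 → 2071-01-06 05:15:00.
2071-01-06 is a Tuesday; with Sunday=0 that is 2.

2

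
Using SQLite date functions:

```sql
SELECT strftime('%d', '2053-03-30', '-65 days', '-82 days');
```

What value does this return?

03

First apply '-65 days', '-82 days': 2053-03-30 → 2052-11-03.
`%d` extracts the 2-digit day of month: 03.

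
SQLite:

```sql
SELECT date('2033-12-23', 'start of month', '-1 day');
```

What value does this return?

2033-11-30

`start of month` rewinds 2033-12-23 to 2033-12-01.
Going back 1 day from 2033-12-01 reaches 2033-11-30 (last day of November, 30 days).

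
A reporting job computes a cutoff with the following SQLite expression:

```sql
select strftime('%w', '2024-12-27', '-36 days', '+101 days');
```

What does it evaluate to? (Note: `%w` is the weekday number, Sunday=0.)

First apply '-36 days', '+101 days': 2024-12-27 → 2025-03-02.
2025-03-02 is a Sunday; with Sunday=0 that is 0.

0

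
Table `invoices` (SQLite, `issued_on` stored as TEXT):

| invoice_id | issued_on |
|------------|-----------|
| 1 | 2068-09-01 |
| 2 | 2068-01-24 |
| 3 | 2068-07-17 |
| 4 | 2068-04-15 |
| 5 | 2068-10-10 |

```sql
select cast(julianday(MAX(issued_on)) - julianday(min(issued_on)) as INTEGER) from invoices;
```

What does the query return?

MIN = 2068-01-24, MAX = 2068-10-10.
7 days remain in January 2068 after the 24th (31 − 24).
Full months from February 2068 through September 2068 contribute their day counts.
Then 10 days into October 2068.
Total: 7 + 29 + 31 + 30 + 31 + 30 + 31 + 31 + 30 + 10 = 260.

260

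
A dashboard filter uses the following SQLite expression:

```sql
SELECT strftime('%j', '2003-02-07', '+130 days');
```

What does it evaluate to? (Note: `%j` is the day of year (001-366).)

First apply '+130 days': 2003-02-07 → 2003-06-17.
Day-of-year for 2003-06-17: days since 2003-01-01 inclusive = 168, zero-padded to 168.

168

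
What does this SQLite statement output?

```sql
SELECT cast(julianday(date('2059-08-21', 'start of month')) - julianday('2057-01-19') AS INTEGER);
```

924

`start of month` rewinds 2059-08-21 to 2059-08-01.
12 days remain in January 2057 after the 19th (31 − 19).
Full months from February 2057 through July 2059 contribute their day counts.
Then 1 day into August 2059.
Total: 12 + 28 + 31 + 30 + 31 + 30 + 31 + 31 + 30 + 31 + 30 + 31 + 31 + 28 + 31 + 30 + 31 + 30 + 31 + 31 + 30 + 31 + 30 + 31 + 31 + 28 + 31 + 30 + 31 + 30 + 31 + 1 = 924.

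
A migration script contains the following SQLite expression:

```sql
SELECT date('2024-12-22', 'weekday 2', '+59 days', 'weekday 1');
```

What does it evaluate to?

2025-02-24

`weekday 2` advances to the next Tuesday; 2024-12-22 is a Sunday, so it moves forward to 2024-12-24.
Applying '+59 days' to 2024-12-24: counting 59 days forward gives 2025-02-21.
`weekday 1` advances to the next Monday; 2025-02-21 is a Friday, so it moves forward to 2025-02-24.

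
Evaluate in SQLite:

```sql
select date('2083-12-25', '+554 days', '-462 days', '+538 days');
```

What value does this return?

2085-09-15

Applying '+554 days' to 2083-12-25: counting 554 days forward gives 2085-07-01.
Applying '-462 days' to 2085-07-01: counting 462 days back gives 2084-03-26.
Applying '+538 days' to 2084-03-26: counting 538 days forward gives 2085-09-15.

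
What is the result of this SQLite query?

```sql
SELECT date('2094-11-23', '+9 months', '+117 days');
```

2095-12-18

Adding +9 months to 2094-11-23 gives 2095-08-23.
Applying '+117 days' to 2095-08-23: counting 117 days forward gives 2095-12-18.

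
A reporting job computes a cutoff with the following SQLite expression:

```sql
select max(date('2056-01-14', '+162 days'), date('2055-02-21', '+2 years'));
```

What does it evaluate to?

2057-02-21

date('2056-01-14', '+162 days') → 2056-06-24.
date('2055-02-21', '+2 years') → 2057-02-21.
Later of the two is 2057-02-21.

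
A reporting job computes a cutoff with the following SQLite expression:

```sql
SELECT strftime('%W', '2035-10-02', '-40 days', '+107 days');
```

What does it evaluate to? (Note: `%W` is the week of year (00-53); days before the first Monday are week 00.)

49

First apply '-40 days', '+107 days': 2035-10-02 → 2035-12-08.
2035-12-08 is a Saturday. SQLite's %W counts Mondays since the year started; the result is 49.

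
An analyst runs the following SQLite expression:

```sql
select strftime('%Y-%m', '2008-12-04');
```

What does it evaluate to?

2008-12

`%Y-%m` extracts the year-month: 2008-12.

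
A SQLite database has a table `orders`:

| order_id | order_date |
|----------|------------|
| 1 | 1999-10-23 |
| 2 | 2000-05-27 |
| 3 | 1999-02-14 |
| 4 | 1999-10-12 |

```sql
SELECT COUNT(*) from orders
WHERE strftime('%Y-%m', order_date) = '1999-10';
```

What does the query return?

2

Rows with year-month 1999-10: 1999-10-23, 1999-10-12 → 2.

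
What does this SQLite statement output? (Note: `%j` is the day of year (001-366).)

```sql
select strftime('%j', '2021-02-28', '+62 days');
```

121

First apply '+62 days': 2021-02-28 → 2021-05-01.
Day-of-year for 2021-05-01: days since 2021-01-01 inclusive = 121, zero-padded to 121.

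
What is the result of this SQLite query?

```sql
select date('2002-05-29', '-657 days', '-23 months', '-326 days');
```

1997-10-19

Applying '-657 days' to 2002-05-29: counting 657 days back gives 2000-08-10.
Adding -23 months to 2000-08-10 gives 1998-09-10.
Applying '-326 days' to 1998-09-10: counting 326 days back gives 1997-10-19.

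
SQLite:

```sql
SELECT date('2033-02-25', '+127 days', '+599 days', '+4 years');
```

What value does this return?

Applying '+127 days' to 2033-02-25: counting 127 days forward gives 2033-07-02.
Applying '+599 days' to 2033-07-02: counting 599 days forward gives 2035-02-21.
Adding +4 years to 2035-02-21 gives 2039-02-21.

2039-02-21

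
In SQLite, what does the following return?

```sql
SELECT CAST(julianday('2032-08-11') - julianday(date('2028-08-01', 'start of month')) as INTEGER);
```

`start of month` rewinds 2028-08-01 to 2028-08-01.
30 days remain in August 2028 after the 1st (31 − 1).
Full months from September 2028 through July 2032 contribute their day counts.
Then 11 days into August 2032.
Total: 30 + 30 + 31 + 30 + 31 + 31 + 28 + 31 + 30 + 31 + 30 + 31 + 31 + 30 + 31 + 30 + 31 + 31 + 28 + 31 + 30 + 31 + 30 + 31 + 31 + 30 + 31 + 30 + 31 + 31 + 28 + 31 + 30 + 31 + 30 + 31 + 31 + 30 + 31 + 30 + 31 + 31 + 29 + 31 + 30 + 31 + 30 + 31 + 11 = 1471.

1471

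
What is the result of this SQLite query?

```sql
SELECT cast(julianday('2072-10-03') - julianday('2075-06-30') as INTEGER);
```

28 days remain in October 2072 after the 3rd (31 − 3).
Full months from November 2072 through May 2075 contribute their day counts.
Then 30 days into June 2075.
Total: 28 + 30 + 31 + 31 + 28 + 31 + 30 + 31 + 30 + 31 + 31 + 30 + 31 + 30 + 31 + 31 + 28 + 31 + 30 + 31 + 30 + 31 + 31 + 30 + 31 + 30 + 31 + 31 + 28 + 31 + 30 + 31 + 30 = 1000.
The subtraction is earlier − later, so the result is −1000 → -1000.

-1000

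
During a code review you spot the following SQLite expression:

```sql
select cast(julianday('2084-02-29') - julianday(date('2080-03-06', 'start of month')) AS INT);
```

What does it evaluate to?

`start of month` rewinds 2080-03-06 to 2080-03-01.
30 days remain in March 2080 after the 1st (31 − 1).
Full months from April 2080 through January 2084 contribute their day counts.
Then 29 days into February 2084.
Total: 30 + 30 + 31 + 30 + 31 + 31 + 30 + 31 + 30 + 31 + 31 + 28 + 31 + 30 + 31 + 30 + 31 + 31 + 30 + 31 + 30 + 31 + 31 + 28 + 31 + 30 + 31 + 30 + 31 + 31 + 30 + 31 + 30 + 31 + 31 + 28 + 31 + 30 + 31 + 30 + 31 + 31 + 30 + 31 + 30 + 31 + 31 + 29 = 1460.

1460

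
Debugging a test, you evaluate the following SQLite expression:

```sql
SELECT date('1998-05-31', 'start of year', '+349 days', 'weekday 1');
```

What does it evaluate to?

1998-12-21

`start of year` rewinds 1998-05-31 to 1998-01-01.
Applying '+349 days' to 1998-01-01: counting 349 days forward gives 1998-12-16.
`weekday 1` advances to the next Monday; 1998-12-16 is a Wednesday, so it moves forward to 1998-12-21.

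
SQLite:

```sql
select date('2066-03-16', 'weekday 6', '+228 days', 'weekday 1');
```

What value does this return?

`weekday 6` advances to the next Saturday; 2066-03-16 is a Tuesday, so it moves forward to 2066-03-20.
Applying '+228 days' to 2066-03-20: counting 228 days forward gives 2066-11-03.
`weekday 1` advances to the next Monday; 2066-11-03 is a Wednesday, so it moves forward to 2066-11-08.

2066-11-08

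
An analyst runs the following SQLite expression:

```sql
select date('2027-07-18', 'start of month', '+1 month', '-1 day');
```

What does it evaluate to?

`start of month` rewinds 2027-07-18 to 2027-07-01.
Adding +1 month to 2027-07-01 gives 2027-08-01.
Going back 1 day from 2027-08-01 reaches 2027-07-31 (last day of July, 31 days).

2027-07-31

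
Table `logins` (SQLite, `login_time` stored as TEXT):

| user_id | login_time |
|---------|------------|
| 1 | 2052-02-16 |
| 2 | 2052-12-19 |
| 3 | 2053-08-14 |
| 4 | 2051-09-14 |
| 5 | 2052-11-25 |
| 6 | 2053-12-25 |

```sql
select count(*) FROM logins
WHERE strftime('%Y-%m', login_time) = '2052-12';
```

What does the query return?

1

Rows with year-month 2052-12: 2052-12-19 → 1.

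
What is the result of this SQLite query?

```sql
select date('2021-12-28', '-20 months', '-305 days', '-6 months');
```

Adding -20 months to 2021-12-28 gives 2020-04-28.
Applying '-305 days' to 2020-04-28: counting 305 days back gives 2019-06-28.
Adding -6 months to 2019-06-28 gives 2018-12-28.

2018-12-28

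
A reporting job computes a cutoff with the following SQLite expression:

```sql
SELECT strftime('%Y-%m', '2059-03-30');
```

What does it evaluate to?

2059-03

`%Y-%m` extracts the year-month: 2059-03.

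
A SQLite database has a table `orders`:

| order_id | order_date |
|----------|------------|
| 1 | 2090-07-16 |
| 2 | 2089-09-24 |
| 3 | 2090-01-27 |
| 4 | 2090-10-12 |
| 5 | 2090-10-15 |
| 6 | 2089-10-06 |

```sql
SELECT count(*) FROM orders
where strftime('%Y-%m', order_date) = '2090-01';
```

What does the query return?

1

Rows with year-month 2090-01: 2090-01-27 → 1.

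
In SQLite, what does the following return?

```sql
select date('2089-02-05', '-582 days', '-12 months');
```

Applying '-582 days' to 2089-02-05: counting 582 days back gives 2087-07-04.
Adding -12 months to 2087-07-04 gives 2086-07-04.

2086-07-04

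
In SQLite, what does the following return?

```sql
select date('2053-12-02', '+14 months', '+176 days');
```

Adding +14 months to 2053-12-02 gives 2055-02-02.
Applying '+176 days' to 2055-02-02: counting 176 days forward gives 2055-07-28.

2055-07-28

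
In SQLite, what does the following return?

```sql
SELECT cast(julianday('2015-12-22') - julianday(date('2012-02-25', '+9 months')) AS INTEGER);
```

1122

Adding +9 months to 2012-02-25 gives 2012-11-25.
5 days remain in November 2012 after the 25th (30 − 25).
Full months from December 2012 through November 2015 contribute their day counts.
Then 22 days into December 2015.
Total: 5 + 31 + 31 + 28 + 31 + 30 + 31 + 30 + 31 + 31 + 30 + 31 + 30 + 31 + 31 + 28 + 31 + 30 + 31 + 30 + 31 + 31 + 30 + 31 + 30 + 31 + 31 + 28 + 31 + 30 + 31 + 30 + 31 + 31 + 30 + 31 + 30 + 22 = 1122.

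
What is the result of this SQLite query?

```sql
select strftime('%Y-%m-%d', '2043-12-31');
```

`%Y-%m-%d` extracts the ISO date: 2043-12-31.

2043-12-31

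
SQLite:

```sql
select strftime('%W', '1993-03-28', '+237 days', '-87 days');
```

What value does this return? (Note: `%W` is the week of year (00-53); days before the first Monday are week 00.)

34

First apply '+237 days', '-87 days': 1993-03-28 → 1993-08-25.
1993-08-25 is a Wednesday. SQLite's %W counts Mondays since the year started; the result is 34.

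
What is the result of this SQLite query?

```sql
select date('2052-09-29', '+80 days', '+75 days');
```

2053-03-03

Applying '+80 days' to 2052-09-29: counting 80 days forward gives 2052-12-18.
Applying '+75 days' to 2052-12-18: counting 75 days forward gives 2053-03-03.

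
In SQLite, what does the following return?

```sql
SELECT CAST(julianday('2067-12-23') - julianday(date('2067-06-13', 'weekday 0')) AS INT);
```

`weekday 0` advances to the next Sunday; 2067-06-13 is a Monday, so it moves forward to 2067-06-19.
11 days remain in June 2067 after the 19th (30 − 19).
July 2067: 31 days.
August 2067: 31 days.
September 2067: 30 days.
October 2067: 31 days.
November 2067: 30 days.
Then 23 days into December 2067.
Total: 11 + 31 + 31 + 30 + 31 + 30 + 23 = 187.

187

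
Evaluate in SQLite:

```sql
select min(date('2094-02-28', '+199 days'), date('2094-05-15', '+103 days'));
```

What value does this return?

date('2094-02-28', '+199 days') → 2094-09-15.
date('2094-05-15', '+103 days') → 2094-08-26.
Earlier of the two is 2094-08-26.

2094-08-26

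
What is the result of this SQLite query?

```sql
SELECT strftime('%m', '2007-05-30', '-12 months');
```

First apply '-12 months': 2007-05-30 → 2006-05-30.
`%m` extracts the 2-digit month (01-12): 05.

05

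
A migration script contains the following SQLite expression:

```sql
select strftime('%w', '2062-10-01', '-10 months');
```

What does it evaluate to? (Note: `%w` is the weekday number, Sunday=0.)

4

First apply '-10 months': 2062-10-01 → 2061-12-01.
2061-12-01 is a Thursday; with Sunday=0 that is 4.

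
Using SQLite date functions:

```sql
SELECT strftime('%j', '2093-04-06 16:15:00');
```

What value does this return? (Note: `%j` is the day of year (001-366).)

096

Day-of-year for 2093-04-06: days since 2093-01-01 inclusive = 96, zero-padded to 096.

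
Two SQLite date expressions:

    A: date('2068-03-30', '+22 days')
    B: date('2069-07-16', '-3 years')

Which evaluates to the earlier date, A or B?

B

A = 2068-04-21.
B = 2066-07-16.
B is earlier.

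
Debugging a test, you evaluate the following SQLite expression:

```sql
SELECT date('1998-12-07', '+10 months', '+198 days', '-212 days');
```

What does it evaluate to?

Adding +10 months to 1998-12-07 gives 1999-10-07.
Applying '+198 days' to 1999-10-07: counting 198 days forward gives 2000-04-22.
Applying '-212 days' to 2000-04-22: counting 212 days back gives 1999-09-23.

1999-09-23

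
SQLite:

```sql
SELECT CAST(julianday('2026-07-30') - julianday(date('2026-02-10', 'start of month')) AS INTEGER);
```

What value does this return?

`start of month` rewinds 2026-02-10 to 2026-02-01.
27 days remain in February 2026 after the 1st (28 − 1).
March 2026: 31 days.
April 2026: 30 days.
May 2026: 31 days.
June 2026: 30 days.
Then 30 days into July 2026.
Total: 27 + 31 + 30 + 31 + 30 + 30 = 179.

179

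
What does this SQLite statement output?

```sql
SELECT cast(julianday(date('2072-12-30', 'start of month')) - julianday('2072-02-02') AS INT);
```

303

`start of month` rewinds 2072-12-30 to 2072-12-01.
27 days remain in February 2072 after the 2nd (29 − 2).
Full months from March 2072 through November 2072 contribute their day counts.
Then 1 day into December 2072.
Total: 27 + 31 + 30 + 31 + 30 + 31 + 31 + 30 + 31 + 30 + 1 = 303.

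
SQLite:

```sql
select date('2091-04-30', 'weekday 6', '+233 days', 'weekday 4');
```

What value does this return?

`weekday 6` advances to the next Saturday; 2091-04-30 is a Monday, so it moves forward to 2091-05-05.
Applying '+233 days' to 2091-05-05: counting 233 days forward gives 2091-12-24.
`weekday 4` advances to the next Thursday; 2091-12-24 is a Monday, so it moves forward to 2091-12-27.

2091-12-27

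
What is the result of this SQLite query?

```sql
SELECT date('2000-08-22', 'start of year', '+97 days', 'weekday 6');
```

2000-04-08

`start of year` rewinds 2000-08-22 to 2000-01-01.
Applying '+97 days' to 2000-01-01: counting 97 days forward gives 2000-04-07.
`weekday 6` advances to the next Saturday; 2000-04-07 is a Friday, so it moves forward to 2000-04-08.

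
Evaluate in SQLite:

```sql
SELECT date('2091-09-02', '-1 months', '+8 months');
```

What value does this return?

2092-04-02

Adding -1 month to 2091-09-02 gives 2091-08-02.
Adding +8 months to 2091-08-02 gives 2092-04-02.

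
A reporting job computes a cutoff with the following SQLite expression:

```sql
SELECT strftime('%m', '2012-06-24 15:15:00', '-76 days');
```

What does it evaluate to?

First apply '-76 days': 2012-06-24 15:15:00 → 2012-04-09 15:15:00.
`%m` extracts the 2-digit month (01-12): 04.

04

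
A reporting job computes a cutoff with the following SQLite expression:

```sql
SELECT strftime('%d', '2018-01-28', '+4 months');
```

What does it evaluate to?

First apply '+4 months': 2018-01-28 → 2018-05-28.
`%d` extracts the 2-digit day of month: 28.

28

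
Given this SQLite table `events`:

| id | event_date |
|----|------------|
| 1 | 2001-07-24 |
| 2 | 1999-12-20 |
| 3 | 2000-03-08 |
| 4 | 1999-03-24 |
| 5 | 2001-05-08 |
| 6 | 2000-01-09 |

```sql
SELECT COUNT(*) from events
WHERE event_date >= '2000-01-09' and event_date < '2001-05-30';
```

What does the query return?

3

Rows in [2000-01-09, 2001-05-30): 2000-03-08, 2001-05-08, 2000-01-09 → 3 rows.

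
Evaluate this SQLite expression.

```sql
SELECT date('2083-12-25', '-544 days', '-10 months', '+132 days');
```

2082-01-08

Applying '-544 days' to 2083-12-25: counting 544 days back gives 2082-06-29.
Adding -10 months to 2082-06-29 gives 2081-08-29.
Applying '+132 days' to 2081-08-29: counting 132 days forward gives 2082-01-08.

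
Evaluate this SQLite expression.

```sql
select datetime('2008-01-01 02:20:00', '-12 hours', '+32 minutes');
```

-12 hours from 2008-01-01 02:20:00 is 2007-12-31 14:20:00 (crosses midnight).
+32 minutes from 2007-12-31 14:20:00 is 2007-12-31 14:52:00.

2007-12-31 14:52:00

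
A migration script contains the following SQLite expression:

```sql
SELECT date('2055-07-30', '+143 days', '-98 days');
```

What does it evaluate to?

2055-09-13

Applying '+143 days' to 2055-07-30: counting 143 days forward gives 2055-12-20.
Applying '-98 days' to 2055-12-20: counting 98 days back gives 2055-09-13.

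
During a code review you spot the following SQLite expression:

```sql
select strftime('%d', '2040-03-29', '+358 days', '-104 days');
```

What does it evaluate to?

08

First apply '+358 days', '-104 days': 2040-03-29 → 2040-12-08.
`%d` extracts the 2-digit day of month: 08.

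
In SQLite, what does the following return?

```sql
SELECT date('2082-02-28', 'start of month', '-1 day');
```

2082-01-31

`start of month` rewinds 2082-02-28 to 2082-02-01.
Going back 1 day from 2082-02-01 reaches 2082-01-31 (last day of January, 31 days).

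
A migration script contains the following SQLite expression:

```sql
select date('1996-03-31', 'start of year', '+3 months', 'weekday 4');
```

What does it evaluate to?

`start of year` rewinds 1996-03-31 to 1996-01-01.
Adding +3 months to 1996-01-01 gives 1996-04-01.
`weekday 4` advances to the next Thursday; 1996-04-01 is a Monday, so it moves forward to 1996-04-04.

1996-04-04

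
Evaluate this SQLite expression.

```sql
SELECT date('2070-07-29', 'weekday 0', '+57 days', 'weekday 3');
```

2070-10-01

`weekday 0` advances to the next Sunday; 2070-07-29 is a Tuesday, so it moves forward to 2070-08-03.
Applying '+57 days' to 2070-08-03: counting 57 days forward gives 2070-09-29.
`weekday 3` advances to the next Wednesday; 2070-09-29 is a Monday, so it moves forward to 2070-10-01.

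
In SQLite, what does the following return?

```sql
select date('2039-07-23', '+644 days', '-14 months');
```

Applying '+644 days' to 2039-07-23: counting 644 days forward gives 2041-04-27.
Adding -14 months to 2041-04-27 gives 2040-02-27.

2040-02-27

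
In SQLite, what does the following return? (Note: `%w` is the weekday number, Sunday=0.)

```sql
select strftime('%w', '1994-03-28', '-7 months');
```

First apply '-7 months': 1994-03-28 → 1993-08-28.
1993-08-28 is a Saturday; with Sunday=0 that is 6.

6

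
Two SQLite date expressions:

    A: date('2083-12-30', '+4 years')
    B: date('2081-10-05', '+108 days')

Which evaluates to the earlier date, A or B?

B

A = 2087-12-30.
B = 2082-01-21.
B is earlier.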